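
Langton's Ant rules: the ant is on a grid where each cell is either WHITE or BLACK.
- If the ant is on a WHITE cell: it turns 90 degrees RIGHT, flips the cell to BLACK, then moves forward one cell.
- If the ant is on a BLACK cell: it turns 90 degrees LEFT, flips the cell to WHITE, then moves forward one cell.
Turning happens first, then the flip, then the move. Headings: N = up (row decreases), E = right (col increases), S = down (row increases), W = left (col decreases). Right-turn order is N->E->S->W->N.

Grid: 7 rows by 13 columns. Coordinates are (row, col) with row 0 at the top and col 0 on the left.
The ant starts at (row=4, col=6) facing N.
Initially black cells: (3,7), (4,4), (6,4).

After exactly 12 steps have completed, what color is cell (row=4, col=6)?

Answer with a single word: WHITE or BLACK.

Step 1: on WHITE (4,6): turn R to E, flip to black, move to (4,7). |black|=4
Step 2: on WHITE (4,7): turn R to S, flip to black, move to (5,7). |black|=5
Step 3: on WHITE (5,7): turn R to W, flip to black, move to (5,6). |black|=6
Step 4: on WHITE (5,6): turn R to N, flip to black, move to (4,6). |black|=7
Step 5: on BLACK (4,6): turn L to W, flip to white, move to (4,5). |black|=6
Step 6: on WHITE (4,5): turn R to N, flip to black, move to (3,5). |black|=7
Step 7: on WHITE (3,5): turn R to E, flip to black, move to (3,6). |black|=8
Step 8: on WHITE (3,6): turn R to S, flip to black, move to (4,6). |black|=9
Step 9: on WHITE (4,6): turn R to W, flip to black, move to (4,5). |black|=10
Step 10: on BLACK (4,5): turn L to S, flip to white, move to (5,5). |black|=9
Step 11: on WHITE (5,5): turn R to W, flip to black, move to (5,4). |black|=10
Step 12: on WHITE (5,4): turn R to N, flip to black, move to (4,4). |black|=11

Answer: BLACK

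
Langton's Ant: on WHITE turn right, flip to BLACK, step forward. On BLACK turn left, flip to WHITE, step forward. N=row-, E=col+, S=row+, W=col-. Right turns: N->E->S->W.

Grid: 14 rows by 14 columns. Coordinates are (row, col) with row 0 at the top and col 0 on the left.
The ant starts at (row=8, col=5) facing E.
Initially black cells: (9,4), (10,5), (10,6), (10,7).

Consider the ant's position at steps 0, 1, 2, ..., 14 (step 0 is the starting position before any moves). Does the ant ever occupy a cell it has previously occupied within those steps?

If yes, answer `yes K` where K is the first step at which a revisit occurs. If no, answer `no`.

Answer: yes 6

Derivation:
Step 1: on WHITE (8,5): turn R to S, flip to black, move to (9,5). |black|=5 — new cell
Step 2: on WHITE (9,5): turn R to W, flip to black, move to (9,4). |black|=6 — new cell
Step 3: on BLACK (9,4): turn L to S, flip to white, move to (10,4). |black|=5 — new cell
Step 4: on WHITE (10,4): turn R to W, flip to black, move to (10,3). |black|=6 — new cell
Step 5: on WHITE (10,3): turn R to N, flip to black, move to (9,3). |black|=7 — new cell
Step 6: on WHITE (9,3): turn R to E, flip to black, move to (9,4). |black|=8 — REVISIT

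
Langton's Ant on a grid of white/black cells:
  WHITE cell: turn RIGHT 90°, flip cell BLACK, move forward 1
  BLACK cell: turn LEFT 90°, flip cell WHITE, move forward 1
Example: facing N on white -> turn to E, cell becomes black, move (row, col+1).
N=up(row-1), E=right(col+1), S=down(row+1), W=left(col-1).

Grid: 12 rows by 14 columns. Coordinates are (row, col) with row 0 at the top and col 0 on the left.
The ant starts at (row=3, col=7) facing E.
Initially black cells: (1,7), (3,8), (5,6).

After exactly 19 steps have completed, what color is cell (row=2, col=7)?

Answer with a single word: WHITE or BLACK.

Answer: BLACK

Derivation:
Step 1: on WHITE (3,7): turn R to S, flip to black, move to (4,7). |black|=4
Step 2: on WHITE (4,7): turn R to W, flip to black, move to (4,6). |black|=5
Step 3: on WHITE (4,6): turn R to N, flip to black, move to (3,6). |black|=6
Step 4: on WHITE (3,6): turn R to E, flip to black, move to (3,7). |black|=7
Step 5: on BLACK (3,7): turn L to N, flip to white, move to (2,7). |black|=6
Step 6: on WHITE (2,7): turn R to E, flip to black, move to (2,8). |black|=7
Step 7: on WHITE (2,8): turn R to S, flip to black, move to (3,8). |black|=8
Step 8: on BLACK (3,8): turn L to E, flip to white, move to (3,9). |black|=7
Step 9: on WHITE (3,9): turn R to S, flip to black, move to (4,9). |black|=8
Step 10: on WHITE (4,9): turn R to W, flip to black, move to (4,8). |black|=9
Step 11: on WHITE (4,8): turn R to N, flip to black, move to (3,8). |black|=10
Step 12: on WHITE (3,8): turn R to E, flip to black, move to (3,9). |black|=11
Step 13: on BLACK (3,9): turn L to N, flip to white, move to (2,9). |black|=10
Step 14: on WHITE (2,9): turn R to E, flip to black, move to (2,10). |black|=11
Step 15: on WHITE (2,10): turn R to S, flip to black, move to (3,10). |black|=12
Step 16: on WHITE (3,10): turn R to W, flip to black, move to (3,9). |black|=13
Step 17: on WHITE (3,9): turn R to N, flip to black, move to (2,9). |black|=14
Step 18: on BLACK (2,9): turn L to W, flip to white, move to (2,8). |black|=13
Step 19: on BLACK (2,8): turn L to S, flip to white, move to (3,8). |black|=12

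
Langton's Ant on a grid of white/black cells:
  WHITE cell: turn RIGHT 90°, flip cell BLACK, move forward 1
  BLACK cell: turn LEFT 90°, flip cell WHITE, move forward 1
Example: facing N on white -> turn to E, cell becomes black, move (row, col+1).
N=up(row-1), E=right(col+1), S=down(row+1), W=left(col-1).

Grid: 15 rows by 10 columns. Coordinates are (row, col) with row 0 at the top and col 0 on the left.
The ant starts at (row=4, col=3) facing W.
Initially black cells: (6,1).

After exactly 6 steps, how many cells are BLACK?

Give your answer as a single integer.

Answer: 5

Derivation:
Step 1: on WHITE (4,3): turn R to N, flip to black, move to (3,3). |black|=2
Step 2: on WHITE (3,3): turn R to E, flip to black, move to (3,4). |black|=3
Step 3: on WHITE (3,4): turn R to S, flip to black, move to (4,4). |black|=4
Step 4: on WHITE (4,4): turn R to W, flip to black, move to (4,3). |black|=5
Step 5: on BLACK (4,3): turn L to S, flip to white, move to (5,3). |black|=4
Step 6: on WHITE (5,3): turn R to W, flip to black, move to (5,2). |black|=5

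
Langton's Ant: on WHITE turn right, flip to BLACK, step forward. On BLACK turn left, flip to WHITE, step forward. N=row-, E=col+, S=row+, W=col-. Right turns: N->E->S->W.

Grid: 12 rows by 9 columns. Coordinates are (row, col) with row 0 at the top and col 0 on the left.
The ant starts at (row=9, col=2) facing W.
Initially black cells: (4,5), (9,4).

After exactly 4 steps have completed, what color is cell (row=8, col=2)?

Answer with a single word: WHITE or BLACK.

Step 1: on WHITE (9,2): turn R to N, flip to black, move to (8,2). |black|=3
Step 2: on WHITE (8,2): turn R to E, flip to black, move to (8,3). |black|=4
Step 3: on WHITE (8,3): turn R to S, flip to black, move to (9,3). |black|=5
Step 4: on WHITE (9,3): turn R to W, flip to black, move to (9,2). |black|=6

Answer: BLACK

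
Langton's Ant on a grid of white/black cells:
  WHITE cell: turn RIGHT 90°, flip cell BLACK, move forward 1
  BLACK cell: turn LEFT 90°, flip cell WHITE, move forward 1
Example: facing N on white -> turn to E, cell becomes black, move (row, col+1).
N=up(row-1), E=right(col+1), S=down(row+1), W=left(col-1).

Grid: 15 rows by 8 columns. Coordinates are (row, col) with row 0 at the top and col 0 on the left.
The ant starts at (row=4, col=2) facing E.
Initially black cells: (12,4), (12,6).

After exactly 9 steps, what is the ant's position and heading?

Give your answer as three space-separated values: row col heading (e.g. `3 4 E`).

Answer: 3 2 N

Derivation:
Step 1: on WHITE (4,2): turn R to S, flip to black, move to (5,2). |black|=3
Step 2: on WHITE (5,2): turn R to W, flip to black, move to (5,1). |black|=4
Step 3: on WHITE (5,1): turn R to N, flip to black, move to (4,1). |black|=5
Step 4: on WHITE (4,1): turn R to E, flip to black, move to (4,2). |black|=6
Step 5: on BLACK (4,2): turn L to N, flip to white, move to (3,2). |black|=5
Step 6: on WHITE (3,2): turn R to E, flip to black, move to (3,3). |black|=6
Step 7: on WHITE (3,3): turn R to S, flip to black, move to (4,3). |black|=7
Step 8: on WHITE (4,3): turn R to W, flip to black, move to (4,2). |black|=8
Step 9: on WHITE (4,2): turn R to N, flip to black, move to (3,2). |black|=9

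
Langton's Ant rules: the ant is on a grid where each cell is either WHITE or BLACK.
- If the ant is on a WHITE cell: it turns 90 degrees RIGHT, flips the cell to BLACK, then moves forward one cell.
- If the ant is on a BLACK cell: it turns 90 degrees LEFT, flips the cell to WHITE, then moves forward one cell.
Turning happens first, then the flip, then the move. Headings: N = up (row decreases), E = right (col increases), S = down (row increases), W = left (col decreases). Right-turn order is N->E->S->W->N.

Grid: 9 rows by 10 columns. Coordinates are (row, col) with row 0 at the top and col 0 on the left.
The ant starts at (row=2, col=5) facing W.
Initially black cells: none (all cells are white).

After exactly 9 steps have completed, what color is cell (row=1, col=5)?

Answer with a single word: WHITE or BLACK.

Answer: BLACK

Derivation:
Step 1: on WHITE (2,5): turn R to N, flip to black, move to (1,5). |black|=1
Step 2: on WHITE (1,5): turn R to E, flip to black, move to (1,6). |black|=2
Step 3: on WHITE (1,6): turn R to S, flip to black, move to (2,6). |black|=3
Step 4: on WHITE (2,6): turn R to W, flip to black, move to (2,5). |black|=4
Step 5: on BLACK (2,5): turn L to S, flip to white, move to (3,5). |black|=3
Step 6: on WHITE (3,5): turn R to W, flip to black, move to (3,4). |black|=4
Step 7: on WHITE (3,4): turn R to N, flip to black, move to (2,4). |black|=5
Step 8: on WHITE (2,4): turn R to E, flip to black, move to (2,5). |black|=6
Step 9: on WHITE (2,5): turn R to S, flip to black, move to (3,5). |black|=7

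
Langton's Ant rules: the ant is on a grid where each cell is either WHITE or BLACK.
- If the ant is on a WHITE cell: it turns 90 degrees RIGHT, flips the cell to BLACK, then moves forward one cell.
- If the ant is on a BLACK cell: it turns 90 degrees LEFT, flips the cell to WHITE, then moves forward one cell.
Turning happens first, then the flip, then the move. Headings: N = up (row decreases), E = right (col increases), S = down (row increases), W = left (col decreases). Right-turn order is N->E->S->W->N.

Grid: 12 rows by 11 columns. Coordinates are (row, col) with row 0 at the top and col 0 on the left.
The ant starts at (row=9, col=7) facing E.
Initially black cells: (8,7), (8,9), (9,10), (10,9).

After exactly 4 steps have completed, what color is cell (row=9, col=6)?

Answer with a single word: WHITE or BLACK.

Step 1: on WHITE (9,7): turn R to S, flip to black, move to (10,7). |black|=5
Step 2: on WHITE (10,7): turn R to W, flip to black, move to (10,6). |black|=6
Step 3: on WHITE (10,6): turn R to N, flip to black, move to (9,6). |black|=7
Step 4: on WHITE (9,6): turn R to E, flip to black, move to (9,7). |black|=8

Answer: BLACK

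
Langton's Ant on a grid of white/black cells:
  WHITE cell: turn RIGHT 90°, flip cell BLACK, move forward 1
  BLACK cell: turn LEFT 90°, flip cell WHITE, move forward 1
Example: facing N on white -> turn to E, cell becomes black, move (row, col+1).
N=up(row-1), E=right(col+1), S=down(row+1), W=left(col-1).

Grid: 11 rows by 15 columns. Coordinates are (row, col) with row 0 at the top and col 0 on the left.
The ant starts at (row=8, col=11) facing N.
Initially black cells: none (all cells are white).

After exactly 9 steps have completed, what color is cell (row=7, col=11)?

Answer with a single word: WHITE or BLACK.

Step 1: on WHITE (8,11): turn R to E, flip to black, move to (8,12). |black|=1
Step 2: on WHITE (8,12): turn R to S, flip to black, move to (9,12). |black|=2
Step 3: on WHITE (9,12): turn R to W, flip to black, move to (9,11). |black|=3
Step 4: on WHITE (9,11): turn R to N, flip to black, move to (8,11). |black|=4
Step 5: on BLACK (8,11): turn L to W, flip to white, move to (8,10). |black|=3
Step 6: on WHITE (8,10): turn R to N, flip to black, move to (7,10). |black|=4
Step 7: on WHITE (7,10): turn R to E, flip to black, move to (7,11). |black|=5
Step 8: on WHITE (7,11): turn R to S, flip to black, move to (8,11). |black|=6
Step 9: on WHITE (8,11): turn R to W, flip to black, move to (8,10). |black|=7

Answer: BLACK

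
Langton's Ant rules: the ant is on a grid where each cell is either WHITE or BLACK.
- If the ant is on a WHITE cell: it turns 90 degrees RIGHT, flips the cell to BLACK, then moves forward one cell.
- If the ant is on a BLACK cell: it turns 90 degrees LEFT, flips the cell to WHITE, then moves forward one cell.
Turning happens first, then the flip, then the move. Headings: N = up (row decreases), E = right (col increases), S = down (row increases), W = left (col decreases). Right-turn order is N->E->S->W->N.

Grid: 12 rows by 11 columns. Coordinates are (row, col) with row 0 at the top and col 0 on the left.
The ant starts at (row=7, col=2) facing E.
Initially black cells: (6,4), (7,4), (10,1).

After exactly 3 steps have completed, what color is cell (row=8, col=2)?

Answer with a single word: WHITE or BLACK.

Answer: BLACK

Derivation:
Step 1: on WHITE (7,2): turn R to S, flip to black, move to (8,2). |black|=4
Step 2: on WHITE (8,2): turn R to W, flip to black, move to (8,1). |black|=5
Step 3: on WHITE (8,1): turn R to N, flip to black, move to (7,1). |black|=6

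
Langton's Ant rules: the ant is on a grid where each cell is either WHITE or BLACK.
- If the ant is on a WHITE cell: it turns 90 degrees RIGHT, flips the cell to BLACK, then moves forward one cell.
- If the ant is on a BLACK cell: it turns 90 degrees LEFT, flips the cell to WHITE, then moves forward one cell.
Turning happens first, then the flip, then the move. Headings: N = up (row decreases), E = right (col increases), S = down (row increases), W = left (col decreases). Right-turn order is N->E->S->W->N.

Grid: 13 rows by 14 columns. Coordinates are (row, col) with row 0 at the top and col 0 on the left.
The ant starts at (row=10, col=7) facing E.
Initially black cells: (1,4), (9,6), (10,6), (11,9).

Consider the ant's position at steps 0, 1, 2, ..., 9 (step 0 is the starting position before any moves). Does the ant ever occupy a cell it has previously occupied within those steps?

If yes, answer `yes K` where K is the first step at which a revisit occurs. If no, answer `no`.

Step 1: on WHITE (10,7): turn R to S, flip to black, move to (11,7). |black|=5 — new cell
Step 2: on WHITE (11,7): turn R to W, flip to black, move to (11,6). |black|=6 — new cell
Step 3: on WHITE (11,6): turn R to N, flip to black, move to (10,6). |black|=7 — new cell
Step 4: on BLACK (10,6): turn L to W, flip to white, move to (10,5). |black|=6 — new cell
Step 5: on WHITE (10,5): turn R to N, flip to black, move to (9,5). |black|=7 — new cell
Step 6: on WHITE (9,5): turn R to E, flip to black, move to (9,6). |black|=8 — new cell
Step 7: on BLACK (9,6): turn L to N, flip to white, move to (8,6). |black|=7 — new cell
Step 8: on WHITE (8,6): turn R to E, flip to black, move to (8,7). |black|=8 — new cell
Step 9: on WHITE (8,7): turn R to S, flip to black, move to (9,7). |black|=9 — new cell
No revisit within 9 steps.

Answer: no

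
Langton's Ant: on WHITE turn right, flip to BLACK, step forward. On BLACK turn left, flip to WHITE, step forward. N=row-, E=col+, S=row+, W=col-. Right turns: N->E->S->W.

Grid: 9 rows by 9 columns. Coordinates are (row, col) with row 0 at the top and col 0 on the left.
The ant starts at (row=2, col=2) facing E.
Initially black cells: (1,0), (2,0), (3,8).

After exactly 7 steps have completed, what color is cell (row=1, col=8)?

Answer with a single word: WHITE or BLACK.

Answer: WHITE

Derivation:
Step 1: on WHITE (2,2): turn R to S, flip to black, move to (3,2). |black|=4
Step 2: on WHITE (3,2): turn R to W, flip to black, move to (3,1). |black|=5
Step 3: on WHITE (3,1): turn R to N, flip to black, move to (2,1). |black|=6
Step 4: on WHITE (2,1): turn R to E, flip to black, move to (2,2). |black|=7
Step 5: on BLACK (2,2): turn L to N, flip to white, move to (1,2). |black|=6
Step 6: on WHITE (1,2): turn R to E, flip to black, move to (1,3). |black|=7
Step 7: on WHITE (1,3): turn R to S, flip to black, move to (2,3). |black|=8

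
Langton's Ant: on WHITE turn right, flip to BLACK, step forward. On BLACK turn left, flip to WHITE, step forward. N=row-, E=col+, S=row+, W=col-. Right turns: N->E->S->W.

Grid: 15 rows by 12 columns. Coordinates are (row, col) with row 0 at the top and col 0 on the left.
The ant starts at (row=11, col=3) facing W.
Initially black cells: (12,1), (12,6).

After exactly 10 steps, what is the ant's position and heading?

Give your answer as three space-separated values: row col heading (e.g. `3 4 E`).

Answer: 12 4 E

Derivation:
Step 1: on WHITE (11,3): turn R to N, flip to black, move to (10,3). |black|=3
Step 2: on WHITE (10,3): turn R to E, flip to black, move to (10,4). |black|=4
Step 3: on WHITE (10,4): turn R to S, flip to black, move to (11,4). |black|=5
Step 4: on WHITE (11,4): turn R to W, flip to black, move to (11,3). |black|=6
Step 5: on BLACK (11,3): turn L to S, flip to white, move to (12,3). |black|=5
Step 6: on WHITE (12,3): turn R to W, flip to black, move to (12,2). |black|=6
Step 7: on WHITE (12,2): turn R to N, flip to black, move to (11,2). |black|=7
Step 8: on WHITE (11,2): turn R to E, flip to black, move to (11,3). |black|=8
Step 9: on WHITE (11,3): turn R to S, flip to black, move to (12,3). |black|=9
Step 10: on BLACK (12,3): turn L to E, flip to white, move to (12,4). |black|=8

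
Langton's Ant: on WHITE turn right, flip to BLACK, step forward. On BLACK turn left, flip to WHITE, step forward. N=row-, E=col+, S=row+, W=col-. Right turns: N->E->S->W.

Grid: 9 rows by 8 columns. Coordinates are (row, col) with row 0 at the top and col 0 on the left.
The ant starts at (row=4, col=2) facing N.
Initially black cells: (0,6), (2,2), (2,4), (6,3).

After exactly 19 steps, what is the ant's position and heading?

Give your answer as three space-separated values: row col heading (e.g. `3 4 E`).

Step 1: on WHITE (4,2): turn R to E, flip to black, move to (4,3). |black|=5
Step 2: on WHITE (4,3): turn R to S, flip to black, move to (5,3). |black|=6
Step 3: on WHITE (5,3): turn R to W, flip to black, move to (5,2). |black|=7
Step 4: on WHITE (5,2): turn R to N, flip to black, move to (4,2). |black|=8
Step 5: on BLACK (4,2): turn L to W, flip to white, move to (4,1). |black|=7
Step 6: on WHITE (4,1): turn R to N, flip to black, move to (3,1). |black|=8
Step 7: on WHITE (3,1): turn R to E, flip to black, move to (3,2). |black|=9
Step 8: on WHITE (3,2): turn R to S, flip to black, move to (4,2). |black|=10
Step 9: on WHITE (4,2): turn R to W, flip to black, move to (4,1). |black|=11
Step 10: on BLACK (4,1): turn L to S, flip to white, move to (5,1). |black|=10
Step 11: on WHITE (5,1): turn R to W, flip to black, move to (5,0). |black|=11
Step 12: on WHITE (5,0): turn R to N, flip to black, move to (4,0). |black|=12
Step 13: on WHITE (4,0): turn R to E, flip to black, move to (4,1). |black|=13
Step 14: on WHITE (4,1): turn R to S, flip to black, move to (5,1). |black|=14
Step 15: on BLACK (5,1): turn L to E, flip to white, move to (5,2). |black|=13
Step 16: on BLACK (5,2): turn L to N, flip to white, move to (4,2). |black|=12
Step 17: on BLACK (4,2): turn L to W, flip to white, move to (4,1). |black|=11
Step 18: on BLACK (4,1): turn L to S, flip to white, move to (5,1). |black|=10
Step 19: on WHITE (5,1): turn R to W, flip to black, move to (5,0). |black|=11

Answer: 5 0 W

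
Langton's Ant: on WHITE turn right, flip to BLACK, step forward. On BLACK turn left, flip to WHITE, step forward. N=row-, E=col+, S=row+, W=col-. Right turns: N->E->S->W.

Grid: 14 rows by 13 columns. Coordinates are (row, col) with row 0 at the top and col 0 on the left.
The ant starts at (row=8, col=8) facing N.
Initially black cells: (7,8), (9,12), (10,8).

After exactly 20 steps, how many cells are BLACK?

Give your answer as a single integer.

Answer: 11

Derivation:
Step 1: on WHITE (8,8): turn R to E, flip to black, move to (8,9). |black|=4
Step 2: on WHITE (8,9): turn R to S, flip to black, move to (9,9). |black|=5
Step 3: on WHITE (9,9): turn R to W, flip to black, move to (9,8). |black|=6
Step 4: on WHITE (9,8): turn R to N, flip to black, move to (8,8). |black|=7
Step 5: on BLACK (8,8): turn L to W, flip to white, move to (8,7). |black|=6
Step 6: on WHITE (8,7): turn R to N, flip to black, move to (7,7). |black|=7
Step 7: on WHITE (7,7): turn R to E, flip to black, move to (7,8). |black|=8
Step 8: on BLACK (7,8): turn L to N, flip to white, move to (6,8). |black|=7
Step 9: on WHITE (6,8): turn R to E, flip to black, move to (6,9). |black|=8
Step 10: on WHITE (6,9): turn R to S, flip to black, move to (7,9). |black|=9
Step 11: on WHITE (7,9): turn R to W, flip to black, move to (7,8). |black|=10
Step 12: on WHITE (7,8): turn R to N, flip to black, move to (6,8). |black|=11
Step 13: on BLACK (6,8): turn L to W, flip to white, move to (6,7). |black|=10
Step 14: on WHITE (6,7): turn R to N, flip to black, move to (5,7). |black|=11
Step 15: on WHITE (5,7): turn R to E, flip to black, move to (5,8). |black|=12
Step 16: on WHITE (5,8): turn R to S, flip to black, move to (6,8). |black|=13
Step 17: on WHITE (6,8): turn R to W, flip to black, move to (6,7). |black|=14
Step 18: on BLACK (6,7): turn L to S, flip to white, move to (7,7). |black|=13
Step 19: on BLACK (7,7): turn L to E, flip to white, move to (7,8). |black|=12
Step 20: on BLACK (7,8): turn L to N, flip to white, move to (6,8). |black|=11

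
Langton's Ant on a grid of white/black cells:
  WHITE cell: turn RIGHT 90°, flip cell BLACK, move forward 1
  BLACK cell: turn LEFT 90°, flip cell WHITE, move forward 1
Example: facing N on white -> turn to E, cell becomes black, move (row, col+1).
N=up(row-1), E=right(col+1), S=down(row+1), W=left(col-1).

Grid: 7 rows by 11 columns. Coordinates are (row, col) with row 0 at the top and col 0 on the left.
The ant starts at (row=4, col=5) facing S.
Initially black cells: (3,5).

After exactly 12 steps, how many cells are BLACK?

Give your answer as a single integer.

Step 1: on WHITE (4,5): turn R to W, flip to black, move to (4,4). |black|=2
Step 2: on WHITE (4,4): turn R to N, flip to black, move to (3,4). |black|=3
Step 3: on WHITE (3,4): turn R to E, flip to black, move to (3,5). |black|=4
Step 4: on BLACK (3,5): turn L to N, flip to white, move to (2,5). |black|=3
Step 5: on WHITE (2,5): turn R to E, flip to black, move to (2,6). |black|=4
Step 6: on WHITE (2,6): turn R to S, flip to black, move to (3,6). |black|=5
Step 7: on WHITE (3,6): turn R to W, flip to black, move to (3,5). |black|=6
Step 8: on WHITE (3,5): turn R to N, flip to black, move to (2,5). |black|=7
Step 9: on BLACK (2,5): turn L to W, flip to white, move to (2,4). |black|=6
Step 10: on WHITE (2,4): turn R to N, flip to black, move to (1,4). |black|=7
Step 11: on WHITE (1,4): turn R to E, flip to black, move to (1,5). |black|=8
Step 12: on WHITE (1,5): turn R to S, flip to black, move to (2,5). |black|=9

Answer: 9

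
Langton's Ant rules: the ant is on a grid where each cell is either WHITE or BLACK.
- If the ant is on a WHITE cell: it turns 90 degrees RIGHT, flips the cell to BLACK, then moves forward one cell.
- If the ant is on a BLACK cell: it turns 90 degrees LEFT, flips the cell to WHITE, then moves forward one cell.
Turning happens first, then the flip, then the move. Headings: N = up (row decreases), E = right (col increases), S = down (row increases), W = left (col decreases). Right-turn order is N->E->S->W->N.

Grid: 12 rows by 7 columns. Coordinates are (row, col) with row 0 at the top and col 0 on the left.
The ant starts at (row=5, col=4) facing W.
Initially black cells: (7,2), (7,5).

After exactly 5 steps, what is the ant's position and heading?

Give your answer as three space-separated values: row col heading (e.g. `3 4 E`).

Step 1: on WHITE (5,4): turn R to N, flip to black, move to (4,4). |black|=3
Step 2: on WHITE (4,4): turn R to E, flip to black, move to (4,5). |black|=4
Step 3: on WHITE (4,5): turn R to S, flip to black, move to (5,5). |black|=5
Step 4: on WHITE (5,5): turn R to W, flip to black, move to (5,4). |black|=6
Step 5: on BLACK (5,4): turn L to S, flip to white, move to (6,4). |black|=5

Answer: 6 4 S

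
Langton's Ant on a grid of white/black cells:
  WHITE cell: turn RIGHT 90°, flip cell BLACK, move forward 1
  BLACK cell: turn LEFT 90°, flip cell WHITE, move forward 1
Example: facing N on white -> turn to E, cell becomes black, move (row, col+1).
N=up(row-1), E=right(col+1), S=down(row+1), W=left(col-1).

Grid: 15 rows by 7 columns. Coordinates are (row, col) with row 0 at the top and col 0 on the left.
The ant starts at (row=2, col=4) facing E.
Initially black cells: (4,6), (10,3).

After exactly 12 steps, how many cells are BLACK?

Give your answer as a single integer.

Answer: 10

Derivation:
Step 1: on WHITE (2,4): turn R to S, flip to black, move to (3,4). |black|=3
Step 2: on WHITE (3,4): turn R to W, flip to black, move to (3,3). |black|=4
Step 3: on WHITE (3,3): turn R to N, flip to black, move to (2,3). |black|=5
Step 4: on WHITE (2,3): turn R to E, flip to black, move to (2,4). |black|=6
Step 5: on BLACK (2,4): turn L to N, flip to white, move to (1,4). |black|=5
Step 6: on WHITE (1,4): turn R to E, flip to black, move to (1,5). |black|=6
Step 7: on WHITE (1,5): turn R to S, flip to black, move to (2,5). |black|=7
Step 8: on WHITE (2,5): turn R to W, flip to black, move to (2,4). |black|=8
Step 9: on WHITE (2,4): turn R to N, flip to black, move to (1,4). |black|=9
Step 10: on BLACK (1,4): turn L to W, flip to white, move to (1,3). |black|=8
Step 11: on WHITE (1,3): turn R to N, flip to black, move to (0,3). |black|=9
Step 12: on WHITE (0,3): turn R to E, flip to black, move to (0,4). |black|=10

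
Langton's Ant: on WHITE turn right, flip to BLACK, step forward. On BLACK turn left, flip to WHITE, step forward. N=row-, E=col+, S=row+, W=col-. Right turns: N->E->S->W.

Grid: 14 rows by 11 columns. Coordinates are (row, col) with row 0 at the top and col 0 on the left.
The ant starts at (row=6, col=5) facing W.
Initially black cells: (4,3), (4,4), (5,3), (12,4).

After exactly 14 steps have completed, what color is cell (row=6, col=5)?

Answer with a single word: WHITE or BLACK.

Step 1: on WHITE (6,5): turn R to N, flip to black, move to (5,5). |black|=5
Step 2: on WHITE (5,5): turn R to E, flip to black, move to (5,6). |black|=6
Step 3: on WHITE (5,6): turn R to S, flip to black, move to (6,6). |black|=7
Step 4: on WHITE (6,6): turn R to W, flip to black, move to (6,5). |black|=8
Step 5: on BLACK (6,5): turn L to S, flip to white, move to (7,5). |black|=7
Step 6: on WHITE (7,5): turn R to W, flip to black, move to (7,4). |black|=8
Step 7: on WHITE (7,4): turn R to N, flip to black, move to (6,4). |black|=9
Step 8: on WHITE (6,4): turn R to E, flip to black, move to (6,5). |black|=10
Step 9: on WHITE (6,5): turn R to S, flip to black, move to (7,5). |black|=11
Step 10: on BLACK (7,5): turn L to E, flip to white, move to (7,6). |black|=10
Step 11: on WHITE (7,6): turn R to S, flip to black, move to (8,6). |black|=11
Step 12: on WHITE (8,6): turn R to W, flip to black, move to (8,5). |black|=12
Step 13: on WHITE (8,5): turn R to N, flip to black, move to (7,5). |black|=13
Step 14: on WHITE (7,5): turn R to E, flip to black, move to (7,6). |black|=14

Answer: BLACK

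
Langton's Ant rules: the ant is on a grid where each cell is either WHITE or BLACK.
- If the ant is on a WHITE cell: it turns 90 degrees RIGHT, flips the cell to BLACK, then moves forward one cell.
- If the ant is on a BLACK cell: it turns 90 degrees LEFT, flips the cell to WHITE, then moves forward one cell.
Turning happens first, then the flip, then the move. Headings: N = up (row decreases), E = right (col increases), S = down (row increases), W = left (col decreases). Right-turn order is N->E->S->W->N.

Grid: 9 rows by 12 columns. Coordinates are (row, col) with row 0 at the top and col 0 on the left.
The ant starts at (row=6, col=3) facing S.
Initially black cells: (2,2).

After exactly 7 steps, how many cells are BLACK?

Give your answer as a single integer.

Answer: 6

Derivation:
Step 1: on WHITE (6,3): turn R to W, flip to black, move to (6,2). |black|=2
Step 2: on WHITE (6,2): turn R to N, flip to black, move to (5,2). |black|=3
Step 3: on WHITE (5,2): turn R to E, flip to black, move to (5,3). |black|=4
Step 4: on WHITE (5,3): turn R to S, flip to black, move to (6,3). |black|=5
Step 5: on BLACK (6,3): turn L to E, flip to white, move to (6,4). |black|=4
Step 6: on WHITE (6,4): turn R to S, flip to black, move to (7,4). |black|=5
Step 7: on WHITE (7,4): turn R to W, flip to black, move to (7,3). |black|=6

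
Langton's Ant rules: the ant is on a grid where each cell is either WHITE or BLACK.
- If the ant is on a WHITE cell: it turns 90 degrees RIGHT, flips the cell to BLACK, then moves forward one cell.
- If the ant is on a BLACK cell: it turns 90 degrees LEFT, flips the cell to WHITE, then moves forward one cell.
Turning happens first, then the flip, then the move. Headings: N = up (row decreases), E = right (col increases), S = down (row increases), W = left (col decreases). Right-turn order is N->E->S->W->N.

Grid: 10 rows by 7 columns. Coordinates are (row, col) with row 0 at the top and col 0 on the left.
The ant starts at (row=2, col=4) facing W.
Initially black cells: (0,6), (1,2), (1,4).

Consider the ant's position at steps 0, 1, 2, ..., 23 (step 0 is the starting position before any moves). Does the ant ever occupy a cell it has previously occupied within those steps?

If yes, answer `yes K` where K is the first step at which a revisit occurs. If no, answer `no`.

Step 1: on WHITE (2,4): turn R to N, flip to black, move to (1,4). |black|=4 — new cell
Step 2: on BLACK (1,4): turn L to W, flip to white, move to (1,3). |black|=3 — new cell
Step 3: on WHITE (1,3): turn R to N, flip to black, move to (0,3). |black|=4 — new cell
Step 4: on WHITE (0,3): turn R to E, flip to black, move to (0,4). |black|=5 — new cell
Step 5: on WHITE (0,4): turn R to S, flip to black, move to (1,4). |black|=6 — REVISIT

Answer: yes 5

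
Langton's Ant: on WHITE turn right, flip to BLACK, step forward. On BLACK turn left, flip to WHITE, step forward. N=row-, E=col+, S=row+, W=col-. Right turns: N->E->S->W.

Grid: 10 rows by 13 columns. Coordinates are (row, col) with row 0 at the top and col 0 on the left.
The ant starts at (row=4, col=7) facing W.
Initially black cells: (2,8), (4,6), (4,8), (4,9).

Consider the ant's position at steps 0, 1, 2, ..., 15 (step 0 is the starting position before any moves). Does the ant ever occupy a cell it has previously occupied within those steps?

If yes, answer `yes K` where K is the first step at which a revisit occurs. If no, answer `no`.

Answer: yes 8

Derivation:
Step 1: on WHITE (4,7): turn R to N, flip to black, move to (3,7). |black|=5 — new cell
Step 2: on WHITE (3,7): turn R to E, flip to black, move to (3,8). |black|=6 — new cell
Step 3: on WHITE (3,8): turn R to S, flip to black, move to (4,8). |black|=7 — new cell
Step 4: on BLACK (4,8): turn L to E, flip to white, move to (4,9). |black|=6 — new cell
Step 5: on BLACK (4,9): turn L to N, flip to white, move to (3,9). |black|=5 — new cell
Step 6: on WHITE (3,9): turn R to E, flip to black, move to (3,10). |black|=6 — new cell
Step 7: on WHITE (3,10): turn R to S, flip to black, move to (4,10). |black|=7 — new cell
Step 8: on WHITE (4,10): turn R to W, flip to black, move to (4,9). |black|=8 — REVISIT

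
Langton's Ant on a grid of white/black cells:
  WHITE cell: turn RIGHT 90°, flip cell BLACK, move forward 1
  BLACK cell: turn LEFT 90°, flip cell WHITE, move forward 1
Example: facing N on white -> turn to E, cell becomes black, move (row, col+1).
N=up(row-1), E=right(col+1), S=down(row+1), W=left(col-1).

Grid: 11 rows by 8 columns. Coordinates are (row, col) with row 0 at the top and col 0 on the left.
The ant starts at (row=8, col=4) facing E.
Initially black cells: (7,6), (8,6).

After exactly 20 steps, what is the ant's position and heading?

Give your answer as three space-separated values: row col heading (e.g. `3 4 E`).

Answer: 6 2 W

Derivation:
Step 1: on WHITE (8,4): turn R to S, flip to black, move to (9,4). |black|=3
Step 2: on WHITE (9,4): turn R to W, flip to black, move to (9,3). |black|=4
Step 3: on WHITE (9,3): turn R to N, flip to black, move to (8,3). |black|=5
Step 4: on WHITE (8,3): turn R to E, flip to black, move to (8,4). |black|=6
Step 5: on BLACK (8,4): turn L to N, flip to white, move to (7,4). |black|=5
Step 6: on WHITE (7,4): turn R to E, flip to black, move to (7,5). |black|=6
Step 7: on WHITE (7,5): turn R to S, flip to black, move to (8,5). |black|=7
Step 8: on WHITE (8,5): turn R to W, flip to black, move to (8,4). |black|=8
Step 9: on WHITE (8,4): turn R to N, flip to black, move to (7,4). |black|=9
Step 10: on BLACK (7,4): turn L to W, flip to white, move to (7,3). |black|=8
Step 11: on WHITE (7,3): turn R to N, flip to black, move to (6,3). |black|=9
Step 12: on WHITE (6,3): turn R to E, flip to black, move to (6,4). |black|=10
Step 13: on WHITE (6,4): turn R to S, flip to black, move to (7,4). |black|=11
Step 14: on WHITE (7,4): turn R to W, flip to black, move to (7,3). |black|=12
Step 15: on BLACK (7,3): turn L to S, flip to white, move to (8,3). |black|=11
Step 16: on BLACK (8,3): turn L to E, flip to white, move to (8,4). |black|=10
Step 17: on BLACK (8,4): turn L to N, flip to white, move to (7,4). |black|=9
Step 18: on BLACK (7,4): turn L to W, flip to white, move to (7,3). |black|=8
Step 19: on WHITE (7,3): turn R to N, flip to black, move to (6,3). |black|=9
Step 20: on BLACK (6,3): turn L to W, flip to white, move to (6,2). |black|=8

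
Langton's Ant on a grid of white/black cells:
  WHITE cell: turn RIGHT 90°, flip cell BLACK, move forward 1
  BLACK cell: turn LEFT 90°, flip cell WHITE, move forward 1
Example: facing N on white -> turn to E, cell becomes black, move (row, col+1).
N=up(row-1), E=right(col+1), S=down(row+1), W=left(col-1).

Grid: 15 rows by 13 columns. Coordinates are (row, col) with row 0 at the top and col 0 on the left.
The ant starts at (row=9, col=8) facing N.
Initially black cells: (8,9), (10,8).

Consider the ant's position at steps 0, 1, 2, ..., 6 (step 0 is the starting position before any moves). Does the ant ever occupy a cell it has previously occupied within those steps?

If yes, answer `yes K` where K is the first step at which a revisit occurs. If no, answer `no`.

Step 1: on WHITE (9,8): turn R to E, flip to black, move to (9,9). |black|=3 — new cell
Step 2: on WHITE (9,9): turn R to S, flip to black, move to (10,9). |black|=4 — new cell
Step 3: on WHITE (10,9): turn R to W, flip to black, move to (10,8). |black|=5 — new cell
Step 4: on BLACK (10,8): turn L to S, flip to white, move to (11,8). |black|=4 — new cell
Step 5: on WHITE (11,8): turn R to W, flip to black, move to (11,7). |black|=5 — new cell
Step 6: on WHITE (11,7): turn R to N, flip to black, move to (10,7). |black|=6 — new cell
No revisit within 6 steps.

Answer: no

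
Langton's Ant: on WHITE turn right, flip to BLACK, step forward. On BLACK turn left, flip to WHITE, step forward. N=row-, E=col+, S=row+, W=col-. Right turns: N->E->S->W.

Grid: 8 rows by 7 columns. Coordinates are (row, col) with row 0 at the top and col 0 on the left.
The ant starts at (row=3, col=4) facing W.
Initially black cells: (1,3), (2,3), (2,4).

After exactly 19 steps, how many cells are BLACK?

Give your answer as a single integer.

Step 1: on WHITE (3,4): turn R to N, flip to black, move to (2,4). |black|=4
Step 2: on BLACK (2,4): turn L to W, flip to white, move to (2,3). |black|=3
Step 3: on BLACK (2,3): turn L to S, flip to white, move to (3,3). |black|=2
Step 4: on WHITE (3,3): turn R to W, flip to black, move to (3,2). |black|=3
Step 5: on WHITE (3,2): turn R to N, flip to black, move to (2,2). |black|=4
Step 6: on WHITE (2,2): turn R to E, flip to black, move to (2,3). |black|=5
Step 7: on WHITE (2,3): turn R to S, flip to black, move to (3,3). |black|=6
Step 8: on BLACK (3,3): turn L to E, flip to white, move to (3,4). |black|=5
Step 9: on BLACK (3,4): turn L to N, flip to white, move to (2,4). |black|=4
Step 10: on WHITE (2,4): turn R to E, flip to black, move to (2,5). |black|=5
Step 11: on WHITE (2,5): turn R to S, flip to black, move to (3,5). |black|=6
Step 12: on WHITE (3,5): turn R to W, flip to black, move to (3,4). |black|=7
Step 13: on WHITE (3,4): turn R to N, flip to black, move to (2,4). |black|=8
Step 14: on BLACK (2,4): turn L to W, flip to white, move to (2,3). |black|=7
Step 15: on BLACK (2,3): turn L to S, flip to white, move to (3,3). |black|=6
Step 16: on WHITE (3,3): turn R to W, flip to black, move to (3,2). |black|=7
Step 17: on BLACK (3,2): turn L to S, flip to white, move to (4,2). |black|=6
Step 18: on WHITE (4,2): turn R to W, flip to black, move to (4,1). |black|=7
Step 19: on WHITE (4,1): turn R to N, flip to black, move to (3,1). |black|=8

Answer: 8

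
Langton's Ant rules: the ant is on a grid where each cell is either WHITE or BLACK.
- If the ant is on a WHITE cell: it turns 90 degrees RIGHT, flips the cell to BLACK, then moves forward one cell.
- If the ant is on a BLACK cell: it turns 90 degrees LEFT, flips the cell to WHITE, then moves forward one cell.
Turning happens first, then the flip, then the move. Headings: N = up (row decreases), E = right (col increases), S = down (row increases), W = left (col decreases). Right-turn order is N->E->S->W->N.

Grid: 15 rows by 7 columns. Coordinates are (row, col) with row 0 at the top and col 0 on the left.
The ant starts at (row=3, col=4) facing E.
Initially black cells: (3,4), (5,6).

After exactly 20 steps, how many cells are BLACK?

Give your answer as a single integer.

Answer: 8

Derivation:
Step 1: on BLACK (3,4): turn L to N, flip to white, move to (2,4). |black|=1
Step 2: on WHITE (2,4): turn R to E, flip to black, move to (2,5). |black|=2
Step 3: on WHITE (2,5): turn R to S, flip to black, move to (3,5). |black|=3
Step 4: on WHITE (3,5): turn R to W, flip to black, move to (3,4). |black|=4
Step 5: on WHITE (3,4): turn R to N, flip to black, move to (2,4). |black|=5
Step 6: on BLACK (2,4): turn L to W, flip to white, move to (2,3). |black|=4
Step 7: on WHITE (2,3): turn R to N, flip to black, move to (1,3). |black|=5
Step 8: on WHITE (1,3): turn R to E, flip to black, move to (1,4). |black|=6
Step 9: on WHITE (1,4): turn R to S, flip to black, move to (2,4). |black|=7
Step 10: on WHITE (2,4): turn R to W, flip to black, move to (2,3). |black|=8
Step 11: on BLACK (2,3): turn L to S, flip to white, move to (3,3). |black|=7
Step 12: on WHITE (3,3): turn R to W, flip to black, move to (3,2). |black|=8
Step 13: on WHITE (3,2): turn R to N, flip to black, move to (2,2). |black|=9
Step 14: on WHITE (2,2): turn R to E, flip to black, move to (2,3). |black|=10
Step 15: on WHITE (2,3): turn R to S, flip to black, move to (3,3). |black|=11
Step 16: on BLACK (3,3): turn L to E, flip to white, move to (3,4). |black|=10
Step 17: on BLACK (3,4): turn L to N, flip to white, move to (2,4). |black|=9
Step 18: on BLACK (2,4): turn L to W, flip to white, move to (2,3). |black|=8
Step 19: on BLACK (2,3): turn L to S, flip to white, move to (3,3). |black|=7
Step 20: on WHITE (3,3): turn R to W, flip to black, move to (3,2). |black|=8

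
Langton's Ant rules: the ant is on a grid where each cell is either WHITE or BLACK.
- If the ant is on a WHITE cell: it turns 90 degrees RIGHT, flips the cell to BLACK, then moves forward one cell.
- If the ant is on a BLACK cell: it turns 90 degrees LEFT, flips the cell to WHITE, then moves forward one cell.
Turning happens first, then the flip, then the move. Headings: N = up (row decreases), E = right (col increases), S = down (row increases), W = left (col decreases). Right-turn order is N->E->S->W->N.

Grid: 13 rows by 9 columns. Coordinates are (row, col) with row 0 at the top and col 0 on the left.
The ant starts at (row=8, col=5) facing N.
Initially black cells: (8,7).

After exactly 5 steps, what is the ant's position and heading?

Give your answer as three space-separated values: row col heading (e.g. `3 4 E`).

Step 1: on WHITE (8,5): turn R to E, flip to black, move to (8,6). |black|=2
Step 2: on WHITE (8,6): turn R to S, flip to black, move to (9,6). |black|=3
Step 3: on WHITE (9,6): turn R to W, flip to black, move to (9,5). |black|=4
Step 4: on WHITE (9,5): turn R to N, flip to black, move to (8,5). |black|=5
Step 5: on BLACK (8,5): turn L to W, flip to white, move to (8,4). |black|=4

Answer: 8 4 W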